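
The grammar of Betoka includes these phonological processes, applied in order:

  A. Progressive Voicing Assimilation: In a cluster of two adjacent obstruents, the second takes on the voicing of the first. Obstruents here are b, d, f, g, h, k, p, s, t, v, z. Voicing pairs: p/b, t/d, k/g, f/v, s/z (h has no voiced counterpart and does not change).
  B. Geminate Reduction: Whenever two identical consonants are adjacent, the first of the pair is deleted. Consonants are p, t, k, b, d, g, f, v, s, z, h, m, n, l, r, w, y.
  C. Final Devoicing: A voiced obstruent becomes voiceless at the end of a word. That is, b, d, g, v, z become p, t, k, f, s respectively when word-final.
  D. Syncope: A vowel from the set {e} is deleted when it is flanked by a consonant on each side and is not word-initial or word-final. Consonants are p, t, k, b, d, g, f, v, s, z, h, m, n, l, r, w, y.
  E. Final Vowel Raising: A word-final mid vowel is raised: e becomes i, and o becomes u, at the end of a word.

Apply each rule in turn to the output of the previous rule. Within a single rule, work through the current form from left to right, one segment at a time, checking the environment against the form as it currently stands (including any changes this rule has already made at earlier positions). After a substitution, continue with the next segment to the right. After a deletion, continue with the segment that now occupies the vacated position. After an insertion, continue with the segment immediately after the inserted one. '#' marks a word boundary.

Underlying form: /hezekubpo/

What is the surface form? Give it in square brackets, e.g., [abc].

A Progressive Voicing Assimilation: [hezekubpo] → [hezekubbo]
B Geminate Reduction: [hezekubbo] → [hezekubo]
C Final Devoicing: no change — [hezekubo]
D Syncope: [hezekubo] → [hzkubo]
E Final Vowel Raising: [hzkubo] → [hzkubu]

[hzkubu]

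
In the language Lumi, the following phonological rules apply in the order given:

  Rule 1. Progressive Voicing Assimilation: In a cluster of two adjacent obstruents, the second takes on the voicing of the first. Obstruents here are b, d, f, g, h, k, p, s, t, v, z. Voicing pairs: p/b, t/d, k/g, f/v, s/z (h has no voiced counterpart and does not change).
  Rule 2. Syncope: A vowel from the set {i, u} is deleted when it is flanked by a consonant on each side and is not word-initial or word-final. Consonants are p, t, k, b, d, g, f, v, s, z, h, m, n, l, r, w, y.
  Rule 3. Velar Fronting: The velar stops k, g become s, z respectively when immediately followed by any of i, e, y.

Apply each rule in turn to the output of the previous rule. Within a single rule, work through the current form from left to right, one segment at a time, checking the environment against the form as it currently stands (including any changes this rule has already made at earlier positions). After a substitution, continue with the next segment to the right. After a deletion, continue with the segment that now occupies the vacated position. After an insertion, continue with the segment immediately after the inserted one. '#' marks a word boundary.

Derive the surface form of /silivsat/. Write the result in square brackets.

[slvzat]

Rule 1 Progressive Voicing Assimilation: [silivsat] → [silivzat]
Rule 2 Syncope: [silivzat] → [slvzat]
Rule 3 Velar Fronting: no change — [slvzat]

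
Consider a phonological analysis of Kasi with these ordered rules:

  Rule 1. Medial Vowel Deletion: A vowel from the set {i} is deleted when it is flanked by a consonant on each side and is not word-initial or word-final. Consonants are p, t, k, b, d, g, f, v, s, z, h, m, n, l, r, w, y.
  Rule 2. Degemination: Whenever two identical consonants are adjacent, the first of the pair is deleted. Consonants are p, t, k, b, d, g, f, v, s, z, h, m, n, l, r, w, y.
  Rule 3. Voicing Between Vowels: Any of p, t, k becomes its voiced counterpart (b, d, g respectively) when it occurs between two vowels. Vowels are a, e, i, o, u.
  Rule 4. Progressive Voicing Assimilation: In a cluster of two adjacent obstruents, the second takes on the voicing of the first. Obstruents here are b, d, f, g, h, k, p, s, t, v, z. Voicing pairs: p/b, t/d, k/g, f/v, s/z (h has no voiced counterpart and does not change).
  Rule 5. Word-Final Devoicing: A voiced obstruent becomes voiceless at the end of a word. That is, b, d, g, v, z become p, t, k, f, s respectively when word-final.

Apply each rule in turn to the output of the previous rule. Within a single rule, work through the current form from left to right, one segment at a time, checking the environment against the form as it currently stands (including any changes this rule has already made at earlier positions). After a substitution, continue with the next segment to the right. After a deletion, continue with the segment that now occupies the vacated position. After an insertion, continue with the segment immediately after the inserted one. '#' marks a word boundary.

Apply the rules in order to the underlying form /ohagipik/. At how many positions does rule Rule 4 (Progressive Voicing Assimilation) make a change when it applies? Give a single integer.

Rule 1 Medial Vowel Deletion: [ohagipik] → [ohagpk]
Rule 2 Degemination: no change — [ohagpk]
Rule 3 Voicing Between Vowels: no change — [ohagpk]
Rule 4 Progressive Voicing Assimilation: [ohagpk] → [ohagbg]
Rule 5 Word-Final Devoicing: [ohagbg] → [ohagbk]
Rule Rule 4 changed 2 position(s).

2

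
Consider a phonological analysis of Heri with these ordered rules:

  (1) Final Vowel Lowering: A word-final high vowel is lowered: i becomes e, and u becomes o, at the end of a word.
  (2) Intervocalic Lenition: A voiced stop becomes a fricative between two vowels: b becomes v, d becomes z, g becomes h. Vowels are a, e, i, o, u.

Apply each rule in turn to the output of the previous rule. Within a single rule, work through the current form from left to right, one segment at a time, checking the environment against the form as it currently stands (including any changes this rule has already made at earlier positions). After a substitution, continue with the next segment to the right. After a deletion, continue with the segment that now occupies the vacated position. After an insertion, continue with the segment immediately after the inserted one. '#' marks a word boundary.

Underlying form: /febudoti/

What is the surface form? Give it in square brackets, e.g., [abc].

(1) Final Vowel Lowering: [febudoti] → [febudote]
(2) Intervocalic Lenition: [febudote] → [fevuzote]

[fevuzote]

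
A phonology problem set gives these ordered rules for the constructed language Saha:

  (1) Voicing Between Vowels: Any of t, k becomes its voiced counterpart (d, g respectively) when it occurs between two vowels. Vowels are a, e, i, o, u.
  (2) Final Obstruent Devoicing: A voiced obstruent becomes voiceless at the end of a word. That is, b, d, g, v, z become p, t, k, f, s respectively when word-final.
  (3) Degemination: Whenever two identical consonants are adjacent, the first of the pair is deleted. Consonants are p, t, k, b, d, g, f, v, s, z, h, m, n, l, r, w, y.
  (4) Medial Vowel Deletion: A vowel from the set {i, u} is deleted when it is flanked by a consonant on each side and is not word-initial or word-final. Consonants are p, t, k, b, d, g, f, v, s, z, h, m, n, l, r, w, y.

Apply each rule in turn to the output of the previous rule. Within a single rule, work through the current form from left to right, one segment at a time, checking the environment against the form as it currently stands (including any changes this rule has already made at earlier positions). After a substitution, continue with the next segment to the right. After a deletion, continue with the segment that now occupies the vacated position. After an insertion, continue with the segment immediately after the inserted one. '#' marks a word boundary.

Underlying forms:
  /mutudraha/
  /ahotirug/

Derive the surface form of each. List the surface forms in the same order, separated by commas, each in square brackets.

/mutudraha/:
  (1) Voicing Between Vowels: [mutudraha] → [mududraha]
  (2) Final Obstruent Devoicing: no change — [mududraha]
  (3) Degemination: no change — [mududraha]
  (4) Medial Vowel Deletion: [mududraha] → [mddraha]
/ahotirug/:
  (1) Voicing Between Vowels: [ahotirug] → [ahodirug]
  (2) Final Obstruent Devoicing: [ahodirug] → [ahodiruk]
  (3) Degemination: no change — [ahodiruk]
  (4) Medial Vowel Deletion: [ahodiruk] → [ahodrk]

[mddraha], [ahodrk]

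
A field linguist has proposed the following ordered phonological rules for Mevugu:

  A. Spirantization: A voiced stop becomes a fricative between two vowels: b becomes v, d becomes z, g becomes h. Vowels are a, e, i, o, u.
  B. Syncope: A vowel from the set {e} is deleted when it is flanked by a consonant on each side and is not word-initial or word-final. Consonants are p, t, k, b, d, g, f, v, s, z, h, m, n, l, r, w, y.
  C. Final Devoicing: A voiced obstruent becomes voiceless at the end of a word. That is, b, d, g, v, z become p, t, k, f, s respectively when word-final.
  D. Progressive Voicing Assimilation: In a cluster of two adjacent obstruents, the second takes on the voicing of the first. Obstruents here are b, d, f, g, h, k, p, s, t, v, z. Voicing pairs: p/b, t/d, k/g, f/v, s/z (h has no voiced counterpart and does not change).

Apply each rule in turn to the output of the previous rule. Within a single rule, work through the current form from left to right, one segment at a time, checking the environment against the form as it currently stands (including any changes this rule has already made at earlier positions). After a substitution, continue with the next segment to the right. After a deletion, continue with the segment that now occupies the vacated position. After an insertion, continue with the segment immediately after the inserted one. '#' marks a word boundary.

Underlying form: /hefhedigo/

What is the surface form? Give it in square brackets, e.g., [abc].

A Spirantization: [hefhedigo] → [hefheziho]
B Syncope: [hefheziho] → [hfhziho]
C Final Devoicing: no change — [hfhziho]
D Progressive Voicing Assimilation: [hfhziho] → [hfhsiho]

[hfhsiho]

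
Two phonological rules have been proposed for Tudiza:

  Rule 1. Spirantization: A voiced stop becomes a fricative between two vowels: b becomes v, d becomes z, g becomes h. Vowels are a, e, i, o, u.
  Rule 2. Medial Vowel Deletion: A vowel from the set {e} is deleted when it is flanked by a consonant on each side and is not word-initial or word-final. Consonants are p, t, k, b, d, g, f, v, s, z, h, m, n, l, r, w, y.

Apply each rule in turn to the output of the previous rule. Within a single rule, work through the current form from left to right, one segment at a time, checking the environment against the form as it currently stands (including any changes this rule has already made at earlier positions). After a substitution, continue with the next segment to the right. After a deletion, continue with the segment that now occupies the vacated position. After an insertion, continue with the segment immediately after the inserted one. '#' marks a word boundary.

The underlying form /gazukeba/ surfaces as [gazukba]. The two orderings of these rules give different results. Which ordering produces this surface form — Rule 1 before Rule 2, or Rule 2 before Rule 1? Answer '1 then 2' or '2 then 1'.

2 then 1

Order 1 then 2:
  1 Spirantization: [gazukeba] → [gazukeva]
  2 Medial Vowel Deletion: [gazukeva] → [gazukva]
  result: [gazukva]
Order 2 then 1:
  2 Medial Vowel Deletion: [gazukeba] → [gazukba]
  1 Spirantization: no change — [gazukba]
  result: [gazukba]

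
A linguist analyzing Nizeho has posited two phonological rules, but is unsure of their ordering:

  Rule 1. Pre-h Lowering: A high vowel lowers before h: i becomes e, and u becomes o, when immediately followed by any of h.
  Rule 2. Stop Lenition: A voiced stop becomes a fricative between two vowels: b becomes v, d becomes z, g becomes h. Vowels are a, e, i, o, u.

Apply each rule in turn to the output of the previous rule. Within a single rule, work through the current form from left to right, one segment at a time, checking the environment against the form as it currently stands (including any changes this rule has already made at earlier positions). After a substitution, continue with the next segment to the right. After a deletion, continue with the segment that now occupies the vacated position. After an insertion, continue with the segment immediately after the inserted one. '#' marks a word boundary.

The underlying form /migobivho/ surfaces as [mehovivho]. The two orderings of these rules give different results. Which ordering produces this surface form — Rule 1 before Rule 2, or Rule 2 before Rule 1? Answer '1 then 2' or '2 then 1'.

2 then 1

Order 1 then 2:
  1 Pre-h Lowering: no change — [migobivho]
  2 Stop Lenition: [migobivho] → [mihovivho]
  result: [mihovivho]
Order 2 then 1:
  2 Stop Lenition: [migobivho] → [mihovivho]
  1 Pre-h Lowering: [mihovivho] → [mehovivho]
  result: [mehovivho]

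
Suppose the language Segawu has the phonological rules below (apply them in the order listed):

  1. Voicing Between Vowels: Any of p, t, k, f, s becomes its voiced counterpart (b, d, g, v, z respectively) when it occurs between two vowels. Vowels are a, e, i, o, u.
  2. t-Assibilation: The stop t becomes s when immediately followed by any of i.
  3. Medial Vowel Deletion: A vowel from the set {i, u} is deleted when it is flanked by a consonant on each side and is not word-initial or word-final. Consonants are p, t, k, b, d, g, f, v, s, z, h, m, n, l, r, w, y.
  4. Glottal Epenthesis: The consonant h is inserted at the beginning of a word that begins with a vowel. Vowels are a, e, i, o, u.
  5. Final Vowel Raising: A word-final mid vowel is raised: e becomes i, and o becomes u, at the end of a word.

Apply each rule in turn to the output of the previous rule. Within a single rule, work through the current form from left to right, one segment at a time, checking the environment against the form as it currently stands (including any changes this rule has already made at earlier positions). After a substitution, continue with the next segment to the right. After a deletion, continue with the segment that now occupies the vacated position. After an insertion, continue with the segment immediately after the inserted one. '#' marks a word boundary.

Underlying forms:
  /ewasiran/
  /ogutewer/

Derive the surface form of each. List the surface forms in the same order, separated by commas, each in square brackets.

/ewasiran/:
  1 Voicing Between Vowels: [ewasiran] → [ewaziran]
  2 t-Assibilation: no change — [ewaziran]
  3 Medial Vowel Deletion: [ewaziran] → [ewazran]
  4 Glottal Epenthesis: [ewazran] → [hewazran]
  5 Final Vowel Raising: no change — [hewazran]
/ogutewer/:
  1 Voicing Between Vowels: [ogutewer] → [ogudewer]
  2 t-Assibilation: no change — [ogudewer]
  3 Medial Vowel Deletion: [ogudewer] → [ogdewer]
  4 Glottal Epenthesis: [ogdewer] → [hogdewer]
  5 Final Vowel Raising: no change — [hogdewer]

[hewazran], [hogdewer]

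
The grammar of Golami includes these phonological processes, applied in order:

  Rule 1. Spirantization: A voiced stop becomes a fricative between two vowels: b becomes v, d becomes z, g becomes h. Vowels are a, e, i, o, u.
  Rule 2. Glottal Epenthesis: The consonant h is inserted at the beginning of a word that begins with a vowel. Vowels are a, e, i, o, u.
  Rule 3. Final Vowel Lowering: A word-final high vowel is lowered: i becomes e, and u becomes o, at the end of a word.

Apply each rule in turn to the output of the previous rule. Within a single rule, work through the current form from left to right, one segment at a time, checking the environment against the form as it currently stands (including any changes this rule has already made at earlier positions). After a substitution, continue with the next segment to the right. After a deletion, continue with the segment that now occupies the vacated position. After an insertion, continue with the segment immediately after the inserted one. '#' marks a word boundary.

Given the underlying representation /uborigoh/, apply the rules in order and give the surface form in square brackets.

Rule 1 Spirantization: [uborigoh] → [uvorihoh]
Rule 2 Glottal Epenthesis: [uvorihoh] → [huvorihoh]
Rule 3 Final Vowel Lowering: no change — [huvorihoh]

[huvorihoh]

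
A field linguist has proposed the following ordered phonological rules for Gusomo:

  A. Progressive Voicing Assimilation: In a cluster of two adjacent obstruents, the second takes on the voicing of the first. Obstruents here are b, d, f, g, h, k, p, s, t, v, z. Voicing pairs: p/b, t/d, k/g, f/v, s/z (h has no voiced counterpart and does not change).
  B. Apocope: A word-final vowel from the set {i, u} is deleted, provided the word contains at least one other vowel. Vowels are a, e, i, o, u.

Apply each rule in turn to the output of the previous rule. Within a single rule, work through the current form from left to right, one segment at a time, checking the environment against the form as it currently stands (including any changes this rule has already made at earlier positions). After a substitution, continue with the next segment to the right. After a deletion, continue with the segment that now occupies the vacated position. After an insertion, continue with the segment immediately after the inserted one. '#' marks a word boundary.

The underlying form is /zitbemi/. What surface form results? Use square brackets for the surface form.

A Progressive Voicing Assimilation: [zitbemi] → [zitpemi]
B Apocope: [zitpemi] → [zitpem]

[zitpem]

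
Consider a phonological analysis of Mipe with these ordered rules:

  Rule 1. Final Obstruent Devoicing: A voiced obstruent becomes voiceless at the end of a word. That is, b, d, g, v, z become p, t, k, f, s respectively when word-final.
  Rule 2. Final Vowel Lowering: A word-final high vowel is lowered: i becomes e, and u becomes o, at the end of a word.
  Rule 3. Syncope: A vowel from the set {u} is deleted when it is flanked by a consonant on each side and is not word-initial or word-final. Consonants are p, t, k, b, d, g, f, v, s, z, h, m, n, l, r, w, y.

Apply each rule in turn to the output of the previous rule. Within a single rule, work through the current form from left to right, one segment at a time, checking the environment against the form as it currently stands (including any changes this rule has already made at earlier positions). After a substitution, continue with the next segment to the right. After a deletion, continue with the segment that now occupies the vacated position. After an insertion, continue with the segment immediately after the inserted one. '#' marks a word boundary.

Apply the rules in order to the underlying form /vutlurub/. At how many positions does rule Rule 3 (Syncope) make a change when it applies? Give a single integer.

Rule 1 Final Obstruent Devoicing: [vutlurub] → [vutlurup]
Rule 2 Final Vowel Lowering: no change — [vutlurup]
Rule 3 Syncope: [vutlurup] → [vtlrp]
Rule Rule 3 changed 3 position(s).

3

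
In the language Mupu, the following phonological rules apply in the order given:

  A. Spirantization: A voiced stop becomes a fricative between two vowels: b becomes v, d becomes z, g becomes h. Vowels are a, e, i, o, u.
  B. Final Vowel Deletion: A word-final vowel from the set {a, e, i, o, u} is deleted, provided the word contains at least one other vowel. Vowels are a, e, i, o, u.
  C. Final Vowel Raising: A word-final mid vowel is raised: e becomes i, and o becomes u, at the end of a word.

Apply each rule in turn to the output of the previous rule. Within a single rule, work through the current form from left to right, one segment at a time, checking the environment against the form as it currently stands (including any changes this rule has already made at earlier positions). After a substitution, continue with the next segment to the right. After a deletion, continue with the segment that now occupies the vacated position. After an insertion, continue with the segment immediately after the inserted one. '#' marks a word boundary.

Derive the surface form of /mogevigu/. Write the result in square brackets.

A Spirantization: [mogevigu] → [mohevihu]
B Final Vowel Deletion: [mohevihu] → [mohevih]
C Final Vowel Raising: no change — [mohevih]

[mohevih]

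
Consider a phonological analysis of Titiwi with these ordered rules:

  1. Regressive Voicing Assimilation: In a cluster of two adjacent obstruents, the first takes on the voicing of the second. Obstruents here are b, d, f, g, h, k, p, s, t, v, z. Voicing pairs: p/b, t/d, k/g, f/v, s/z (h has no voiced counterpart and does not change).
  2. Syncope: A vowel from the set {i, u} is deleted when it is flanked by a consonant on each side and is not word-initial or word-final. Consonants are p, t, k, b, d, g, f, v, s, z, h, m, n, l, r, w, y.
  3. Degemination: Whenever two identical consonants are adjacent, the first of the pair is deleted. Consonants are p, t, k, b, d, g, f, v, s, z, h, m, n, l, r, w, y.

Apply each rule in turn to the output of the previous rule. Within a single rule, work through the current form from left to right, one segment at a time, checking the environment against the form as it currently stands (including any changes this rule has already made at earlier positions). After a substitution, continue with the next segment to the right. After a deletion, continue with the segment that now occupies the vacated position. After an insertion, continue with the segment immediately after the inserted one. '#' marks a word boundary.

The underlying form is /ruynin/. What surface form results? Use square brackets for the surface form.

1 Regressive Voicing Assimilation: no change — [ruynin]
2 Syncope: [ruynin] → [rynn]
3 Degemination: [rynn] → [ryn]

[ryn]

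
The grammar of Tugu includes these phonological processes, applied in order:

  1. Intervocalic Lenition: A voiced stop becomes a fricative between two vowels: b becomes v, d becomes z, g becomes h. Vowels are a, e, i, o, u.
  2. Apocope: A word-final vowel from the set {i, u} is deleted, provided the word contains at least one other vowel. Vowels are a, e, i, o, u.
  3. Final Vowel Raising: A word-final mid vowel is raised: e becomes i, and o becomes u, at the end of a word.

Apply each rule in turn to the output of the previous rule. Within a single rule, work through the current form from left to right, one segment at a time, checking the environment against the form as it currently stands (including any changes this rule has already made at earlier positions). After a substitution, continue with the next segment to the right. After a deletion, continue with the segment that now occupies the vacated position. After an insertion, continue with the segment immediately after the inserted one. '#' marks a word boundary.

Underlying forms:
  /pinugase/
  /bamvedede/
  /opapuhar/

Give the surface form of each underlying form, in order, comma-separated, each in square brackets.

[pinuhasi], [bamvezezi], [opapuhar]

/pinugase/:
  1 Intervocalic Lenition: [pinugase] → [pinuhase]
  2 Apocope: no change — [pinuhase]
  3 Final Vowel Raising: [pinuhase] → [pinuhasi]
/bamvedede/:
  1 Intervocalic Lenition: [bamvedede] → [bamvezeze]
  2 Apocope: no change — [bamvezeze]
  3 Final Vowel Raising: [bamvezeze] → [bamvezezi]
/opapuhar/:
  1 Intervocalic Lenition: no change — [opapuhar]
  2 Apocope: no change — [opapuhar]
  3 Final Vowel Raising: no change — [opapuhar]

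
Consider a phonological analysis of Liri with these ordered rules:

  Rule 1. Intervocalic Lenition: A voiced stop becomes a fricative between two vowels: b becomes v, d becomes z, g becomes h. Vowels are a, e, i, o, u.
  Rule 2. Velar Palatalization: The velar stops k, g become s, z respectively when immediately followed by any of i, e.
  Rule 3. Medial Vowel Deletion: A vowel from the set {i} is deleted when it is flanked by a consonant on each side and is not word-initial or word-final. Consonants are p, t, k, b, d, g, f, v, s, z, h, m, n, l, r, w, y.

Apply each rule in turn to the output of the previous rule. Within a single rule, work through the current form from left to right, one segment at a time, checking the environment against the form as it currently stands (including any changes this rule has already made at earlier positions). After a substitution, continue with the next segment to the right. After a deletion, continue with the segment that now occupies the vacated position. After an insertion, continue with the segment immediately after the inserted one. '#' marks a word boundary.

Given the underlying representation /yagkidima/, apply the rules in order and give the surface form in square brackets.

Rule 1 Intervocalic Lenition: [yagkidima] → [yagkizima]
Rule 2 Velar Palatalization: [yagkizima] → [yagsizima]
Rule 3 Medial Vowel Deletion: [yagsizima] → [yagszma]

[yagszma]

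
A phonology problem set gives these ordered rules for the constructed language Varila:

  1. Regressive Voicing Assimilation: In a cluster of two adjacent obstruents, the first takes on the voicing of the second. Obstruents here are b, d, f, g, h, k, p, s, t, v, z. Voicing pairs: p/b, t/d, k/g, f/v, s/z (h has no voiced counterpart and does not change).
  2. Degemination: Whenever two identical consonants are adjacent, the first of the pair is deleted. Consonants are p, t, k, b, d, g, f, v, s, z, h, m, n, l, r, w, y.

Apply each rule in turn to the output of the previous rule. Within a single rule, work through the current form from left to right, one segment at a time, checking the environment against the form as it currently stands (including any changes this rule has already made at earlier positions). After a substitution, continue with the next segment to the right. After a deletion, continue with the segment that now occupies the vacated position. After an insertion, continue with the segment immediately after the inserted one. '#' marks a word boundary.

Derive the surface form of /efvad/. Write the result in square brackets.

1 Regressive Voicing Assimilation: [efvad] → [evvad]
2 Degemination: [evvad] → [evad]

[evad]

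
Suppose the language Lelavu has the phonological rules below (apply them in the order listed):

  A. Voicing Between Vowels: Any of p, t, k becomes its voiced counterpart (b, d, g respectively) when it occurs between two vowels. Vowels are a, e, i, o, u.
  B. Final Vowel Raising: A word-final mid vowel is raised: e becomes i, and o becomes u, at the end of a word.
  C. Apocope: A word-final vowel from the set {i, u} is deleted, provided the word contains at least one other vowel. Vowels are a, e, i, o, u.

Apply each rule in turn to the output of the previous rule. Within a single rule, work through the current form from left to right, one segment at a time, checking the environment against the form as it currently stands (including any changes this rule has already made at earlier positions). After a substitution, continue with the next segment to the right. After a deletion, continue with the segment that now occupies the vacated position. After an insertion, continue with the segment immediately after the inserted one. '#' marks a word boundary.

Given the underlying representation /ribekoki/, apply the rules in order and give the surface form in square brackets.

A Voicing Between Vowels: [ribekoki] → [ribegogi]
B Final Vowel Raising: no change — [ribegogi]
C Apocope: [ribegogi] → [ribegog]

[ribegog]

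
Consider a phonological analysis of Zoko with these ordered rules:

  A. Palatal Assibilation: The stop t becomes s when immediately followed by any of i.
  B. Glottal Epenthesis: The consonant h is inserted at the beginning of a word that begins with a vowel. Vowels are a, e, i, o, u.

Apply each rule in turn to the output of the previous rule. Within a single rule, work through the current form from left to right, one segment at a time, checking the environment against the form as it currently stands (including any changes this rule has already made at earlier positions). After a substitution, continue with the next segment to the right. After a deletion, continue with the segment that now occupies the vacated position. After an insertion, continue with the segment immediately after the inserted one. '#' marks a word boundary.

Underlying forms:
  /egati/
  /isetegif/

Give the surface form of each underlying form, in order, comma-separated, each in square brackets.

[hegasi], [hisetegif]

/egati/:
  A Palatal Assibilation: [egati] → [egasi]
  B Glottal Epenthesis: [egasi] → [hegasi]
/isetegif/:
  A Palatal Assibilation: no change — [isetegif]
  B Glottal Epenthesis: [isetegif] → [hisetegif]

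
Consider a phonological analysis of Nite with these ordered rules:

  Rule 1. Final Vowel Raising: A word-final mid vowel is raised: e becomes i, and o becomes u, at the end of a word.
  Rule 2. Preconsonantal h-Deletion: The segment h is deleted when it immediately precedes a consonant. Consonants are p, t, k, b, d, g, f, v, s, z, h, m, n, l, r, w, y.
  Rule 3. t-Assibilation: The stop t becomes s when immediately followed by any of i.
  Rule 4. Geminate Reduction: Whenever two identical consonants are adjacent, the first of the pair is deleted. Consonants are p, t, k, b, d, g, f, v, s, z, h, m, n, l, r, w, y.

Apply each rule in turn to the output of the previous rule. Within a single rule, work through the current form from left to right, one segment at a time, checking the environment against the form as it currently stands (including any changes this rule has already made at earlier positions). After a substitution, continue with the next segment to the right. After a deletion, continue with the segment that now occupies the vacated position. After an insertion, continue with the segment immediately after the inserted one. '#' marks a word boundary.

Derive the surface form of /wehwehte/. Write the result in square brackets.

Rule 1 Final Vowel Raising: [wehwehte] → [wehwehti]
Rule 2 Preconsonantal h-Deletion: [wehwehti] → [weweti]
Rule 3 t-Assibilation: [weweti] → [wewesi]
Rule 4 Geminate Reduction: no change — [wewesi]

[wewesi]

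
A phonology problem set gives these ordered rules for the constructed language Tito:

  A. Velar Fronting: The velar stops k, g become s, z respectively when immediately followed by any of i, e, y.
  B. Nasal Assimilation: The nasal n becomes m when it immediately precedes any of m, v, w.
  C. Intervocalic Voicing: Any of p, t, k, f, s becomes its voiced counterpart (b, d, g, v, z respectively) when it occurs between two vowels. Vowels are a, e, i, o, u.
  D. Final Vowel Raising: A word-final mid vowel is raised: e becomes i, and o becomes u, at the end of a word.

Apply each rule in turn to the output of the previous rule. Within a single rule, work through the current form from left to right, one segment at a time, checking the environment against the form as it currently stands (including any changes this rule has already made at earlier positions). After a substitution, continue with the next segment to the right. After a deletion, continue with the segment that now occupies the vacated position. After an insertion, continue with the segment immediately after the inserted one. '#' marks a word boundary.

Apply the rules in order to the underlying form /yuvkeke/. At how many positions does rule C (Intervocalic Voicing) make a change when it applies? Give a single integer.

1

A Velar Fronting: [yuvkeke] → [yuvsese]
B Nasal Assimilation: no change — [yuvsese]
C Intervocalic Voicing: [yuvsese] → [yuvseze]
D Final Vowel Raising: [yuvseze] → [yuvsezi]
Rule C changed 1 position(s).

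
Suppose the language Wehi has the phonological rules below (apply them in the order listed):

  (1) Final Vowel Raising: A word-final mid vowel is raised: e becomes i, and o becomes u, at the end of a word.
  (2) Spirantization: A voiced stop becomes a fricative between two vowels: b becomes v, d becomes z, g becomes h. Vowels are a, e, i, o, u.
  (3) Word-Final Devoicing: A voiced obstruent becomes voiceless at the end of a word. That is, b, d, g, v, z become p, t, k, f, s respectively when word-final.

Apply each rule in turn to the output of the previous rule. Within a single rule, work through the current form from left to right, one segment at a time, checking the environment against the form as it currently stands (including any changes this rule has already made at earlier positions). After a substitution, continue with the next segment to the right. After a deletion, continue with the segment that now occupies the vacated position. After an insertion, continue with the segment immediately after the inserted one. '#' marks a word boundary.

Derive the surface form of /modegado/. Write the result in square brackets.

(1) Final Vowel Raising: [modegado] → [modegadu]
(2) Spirantization: [modegadu] → [mozehazu]
(3) Word-Final Devoicing: no change — [mozehazu]

[mozehazu]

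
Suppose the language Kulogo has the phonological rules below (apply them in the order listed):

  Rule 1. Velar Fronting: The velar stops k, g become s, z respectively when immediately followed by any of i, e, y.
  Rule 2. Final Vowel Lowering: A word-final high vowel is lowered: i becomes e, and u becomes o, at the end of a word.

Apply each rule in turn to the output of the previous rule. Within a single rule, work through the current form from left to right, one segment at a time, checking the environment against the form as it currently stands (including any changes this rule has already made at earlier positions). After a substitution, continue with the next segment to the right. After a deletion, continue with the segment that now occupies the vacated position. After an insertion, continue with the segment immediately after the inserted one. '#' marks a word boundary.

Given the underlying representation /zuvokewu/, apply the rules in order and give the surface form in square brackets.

Rule 1 Velar Fronting: [zuvokewu] → [zuvosewu]
Rule 2 Final Vowel Lowering: [zuvosewu] → [zuvosewo]

[zuvosewo]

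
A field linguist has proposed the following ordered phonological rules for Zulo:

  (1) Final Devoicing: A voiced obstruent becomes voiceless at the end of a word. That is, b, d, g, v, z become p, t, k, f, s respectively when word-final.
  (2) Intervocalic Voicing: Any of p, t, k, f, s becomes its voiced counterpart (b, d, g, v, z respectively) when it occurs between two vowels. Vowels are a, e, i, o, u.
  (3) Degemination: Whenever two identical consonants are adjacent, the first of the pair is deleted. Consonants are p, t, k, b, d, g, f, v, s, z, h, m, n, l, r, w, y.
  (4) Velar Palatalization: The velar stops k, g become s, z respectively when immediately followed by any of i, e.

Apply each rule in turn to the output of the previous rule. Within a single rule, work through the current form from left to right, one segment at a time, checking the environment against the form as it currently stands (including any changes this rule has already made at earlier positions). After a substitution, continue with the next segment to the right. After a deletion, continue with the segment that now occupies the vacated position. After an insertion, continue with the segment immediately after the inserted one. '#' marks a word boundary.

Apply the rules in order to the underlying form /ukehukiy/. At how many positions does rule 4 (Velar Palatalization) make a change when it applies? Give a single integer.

2

(1) Final Devoicing: no change — [ukehukiy]
(2) Intervocalic Voicing: [ukehukiy] → [ugehugiy]
(3) Degemination: no change — [ugehugiy]
(4) Velar Palatalization: [ugehugiy] → [uzehuziy]
Rule 4 changed 2 position(s).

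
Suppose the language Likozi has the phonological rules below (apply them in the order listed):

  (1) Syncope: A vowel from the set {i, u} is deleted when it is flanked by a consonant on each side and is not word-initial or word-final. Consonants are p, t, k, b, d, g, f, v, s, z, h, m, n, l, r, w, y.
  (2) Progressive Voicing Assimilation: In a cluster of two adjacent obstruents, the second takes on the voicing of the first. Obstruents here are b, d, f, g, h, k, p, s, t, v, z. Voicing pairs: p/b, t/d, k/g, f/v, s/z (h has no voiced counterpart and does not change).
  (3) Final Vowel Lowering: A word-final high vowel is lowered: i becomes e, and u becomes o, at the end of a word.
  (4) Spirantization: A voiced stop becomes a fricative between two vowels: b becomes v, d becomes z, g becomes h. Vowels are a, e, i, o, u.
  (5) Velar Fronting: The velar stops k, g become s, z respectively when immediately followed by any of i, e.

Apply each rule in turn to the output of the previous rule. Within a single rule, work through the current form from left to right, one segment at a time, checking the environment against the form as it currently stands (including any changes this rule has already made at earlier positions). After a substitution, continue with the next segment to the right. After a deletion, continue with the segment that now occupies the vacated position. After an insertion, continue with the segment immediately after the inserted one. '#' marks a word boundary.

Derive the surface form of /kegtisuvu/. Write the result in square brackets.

[segdzvo]

(1) Syncope: [kegtisuvu] → [kegtsvu]
(2) Progressive Voicing Assimilation: [kegtsvu] → [kegdzvu]
(3) Final Vowel Lowering: [kegdzvu] → [kegdzvo]
(4) Spirantization: no change — [kegdzvo]
(5) Velar Fronting: [kegdzvo] → [segdzvo]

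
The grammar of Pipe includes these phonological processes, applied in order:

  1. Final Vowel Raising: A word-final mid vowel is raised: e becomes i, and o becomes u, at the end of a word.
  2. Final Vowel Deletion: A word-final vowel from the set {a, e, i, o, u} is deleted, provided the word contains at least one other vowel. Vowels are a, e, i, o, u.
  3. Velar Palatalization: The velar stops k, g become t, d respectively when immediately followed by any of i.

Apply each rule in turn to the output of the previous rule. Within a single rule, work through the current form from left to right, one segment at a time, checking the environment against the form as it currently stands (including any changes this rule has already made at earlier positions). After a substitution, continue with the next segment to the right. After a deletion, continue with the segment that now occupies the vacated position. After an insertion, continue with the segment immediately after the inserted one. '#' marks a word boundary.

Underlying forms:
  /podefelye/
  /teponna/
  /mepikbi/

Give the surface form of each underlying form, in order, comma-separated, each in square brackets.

[podefely], [teponn], [mepikb]

/podefelye/:
  1 Final Vowel Raising: [podefelye] → [podefelyi]
  2 Final Vowel Deletion: [podefelyi] → [podefely]
  3 Velar Palatalization: no change — [podefely]
/teponna/:
  1 Final Vowel Raising: no change — [teponna]
  2 Final Vowel Deletion: [teponna] → [teponn]
  3 Velar Palatalization: no change — [teponn]
/mepikbi/:
  1 Final Vowel Raising: no change — [mepikbi]
  2 Final Vowel Deletion: [mepikbi] → [mepikb]
  3 Velar Palatalization: no change — [mepikb]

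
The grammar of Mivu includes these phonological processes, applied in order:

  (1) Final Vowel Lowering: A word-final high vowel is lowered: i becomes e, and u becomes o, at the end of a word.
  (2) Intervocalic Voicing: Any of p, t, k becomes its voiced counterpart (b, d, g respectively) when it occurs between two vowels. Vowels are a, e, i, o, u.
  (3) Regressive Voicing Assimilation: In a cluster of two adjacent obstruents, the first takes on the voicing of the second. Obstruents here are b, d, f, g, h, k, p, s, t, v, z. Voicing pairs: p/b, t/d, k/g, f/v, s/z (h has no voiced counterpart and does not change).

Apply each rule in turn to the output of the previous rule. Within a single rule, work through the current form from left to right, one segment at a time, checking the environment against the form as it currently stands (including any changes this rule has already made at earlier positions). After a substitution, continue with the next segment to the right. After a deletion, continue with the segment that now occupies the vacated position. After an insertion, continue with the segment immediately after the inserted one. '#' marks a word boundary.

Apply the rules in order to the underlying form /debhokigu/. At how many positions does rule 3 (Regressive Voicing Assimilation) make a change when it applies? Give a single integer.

(1) Final Vowel Lowering: [debhokigu] → [debhokigo]
(2) Intervocalic Voicing: [debhokigo] → [debhogigo]
(3) Regressive Voicing Assimilation: [debhogigo] → [dephogigo]
Rule 3 changed 1 position(s).

1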